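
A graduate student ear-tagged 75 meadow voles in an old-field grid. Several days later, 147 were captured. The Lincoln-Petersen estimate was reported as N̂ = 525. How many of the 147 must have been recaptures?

From N = M·C/R: R = M·C / N = 75·147 / 525 = 11025 / 525 = 21.

R = 21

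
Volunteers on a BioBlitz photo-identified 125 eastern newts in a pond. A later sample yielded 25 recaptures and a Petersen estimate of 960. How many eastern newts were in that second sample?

From N = M·C/R: C = N·R / M = 960·25 / 125 = 24000 / 125 = 192.

C = 192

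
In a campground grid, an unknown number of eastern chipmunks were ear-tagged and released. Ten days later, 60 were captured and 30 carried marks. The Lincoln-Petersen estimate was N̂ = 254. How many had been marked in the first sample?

From N = M·C/R: M = N·R / C = 254·30 / 60 = 7620 / 60 = 127.

M = 127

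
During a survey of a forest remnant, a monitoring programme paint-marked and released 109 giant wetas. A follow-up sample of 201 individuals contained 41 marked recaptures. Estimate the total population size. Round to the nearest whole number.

The marked fraction in the recapture sample should equal the marked fraction in the population: 41/201 = 109/N.
N = (109 × 201) / 41 = 21909 / 41 ≈ 534.4 → 534

N ≈ 534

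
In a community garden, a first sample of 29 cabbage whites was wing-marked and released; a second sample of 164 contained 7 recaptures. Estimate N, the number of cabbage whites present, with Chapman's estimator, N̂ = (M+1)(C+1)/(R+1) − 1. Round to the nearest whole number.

N̂ = (29+1)(164+1)/(7+1) − 1 = 30·165/8 − 1
= 4950/8 − 1 ≈ 618.8 − 1 ≈ 617.8 → 618

N ≈ 618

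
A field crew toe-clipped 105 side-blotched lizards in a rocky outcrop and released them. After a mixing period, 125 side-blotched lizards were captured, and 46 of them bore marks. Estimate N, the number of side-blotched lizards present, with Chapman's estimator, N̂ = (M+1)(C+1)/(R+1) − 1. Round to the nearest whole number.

N̂ = (105+1)(125+1)/(46+1) − 1 = 106·126/47 − 1
= 13356/47 − 1 ≈ 284.2 − 1 ≈ 283.2 → 283

N ≈ 283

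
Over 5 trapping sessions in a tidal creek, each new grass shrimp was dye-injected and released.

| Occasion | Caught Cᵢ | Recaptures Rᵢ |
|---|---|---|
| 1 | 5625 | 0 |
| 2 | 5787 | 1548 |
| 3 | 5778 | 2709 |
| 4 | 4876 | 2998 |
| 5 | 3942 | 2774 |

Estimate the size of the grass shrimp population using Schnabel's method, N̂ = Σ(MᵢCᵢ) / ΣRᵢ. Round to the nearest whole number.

Marked at large before each occasion: Mᵢ = Σⱼ<ᵢ (Cⱼ − Rⱼ) → M1=0, M2=5625, M3=9864, M4=12933, M5=14811
Σ MᵢCᵢ = 0·5625 + 5625·5787 + 9864·5778 + 12933·4876 + 14811·3942 = 0 + 32551875 + 56994192 + 63061308 + 58384962 = 210992337
Σ Rᵢ = 0 + 1548 + 2709 + 2998 + 2774 = 10029
N̂ = 210992337 / 10029 ≈ 21038.2 → 21038

N ≈ 21,038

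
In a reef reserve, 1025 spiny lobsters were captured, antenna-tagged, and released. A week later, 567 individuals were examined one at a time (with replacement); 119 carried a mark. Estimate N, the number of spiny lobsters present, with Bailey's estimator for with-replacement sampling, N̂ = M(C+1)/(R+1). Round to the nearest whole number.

N ≈ 4852

N̂ = 1025·(567+1)/(119+1) = 1025·568/120 = 582200/120 ≈ 4851.7 → 4852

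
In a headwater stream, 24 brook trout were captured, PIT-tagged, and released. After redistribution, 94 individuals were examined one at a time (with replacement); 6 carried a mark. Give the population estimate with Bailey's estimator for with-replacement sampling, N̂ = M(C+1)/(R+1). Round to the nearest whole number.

N ≈ 326

N̂ = 24·(94+1)/(6+1) = 24·95/7 = 2280/7 ≈ 325.7 → 326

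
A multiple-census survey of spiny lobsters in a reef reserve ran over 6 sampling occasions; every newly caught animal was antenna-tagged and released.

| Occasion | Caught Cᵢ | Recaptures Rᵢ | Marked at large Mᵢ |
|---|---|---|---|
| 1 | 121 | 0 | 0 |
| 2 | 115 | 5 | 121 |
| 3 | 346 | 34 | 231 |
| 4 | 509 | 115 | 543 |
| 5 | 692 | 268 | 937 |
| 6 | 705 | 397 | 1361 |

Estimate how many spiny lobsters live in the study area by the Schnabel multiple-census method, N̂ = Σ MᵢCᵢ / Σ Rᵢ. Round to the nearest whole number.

Σ MᵢCᵢ = 0·121 + 121·115 + 231·346 + 543·509 + 937·692 + 1361·705 = 0 + 13915 + 79926 + 276387 + 648404 + 959505 = 1978137
Σ Rᵢ = 0 + 5 + 34 + 115 + 268 + 397 = 819
N̂ = 1978137 / 819 ≈ 2415.3 → 2415

N ≈ 2415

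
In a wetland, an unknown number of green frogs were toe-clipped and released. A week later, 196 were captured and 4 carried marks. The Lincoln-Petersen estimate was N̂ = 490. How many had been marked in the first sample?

M = 10

From N = M·C/R: M = N·R / C = 490·4 / 196 = 1960 / 196 = 10.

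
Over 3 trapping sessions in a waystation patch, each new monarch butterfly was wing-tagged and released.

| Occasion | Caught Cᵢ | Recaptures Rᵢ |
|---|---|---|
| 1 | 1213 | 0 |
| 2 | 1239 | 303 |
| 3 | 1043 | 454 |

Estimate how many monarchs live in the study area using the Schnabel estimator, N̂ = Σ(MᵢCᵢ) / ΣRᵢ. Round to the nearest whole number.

Marked at large before each occasion: Mᵢ = Σⱼ<ᵢ (Cⱼ − Rⱼ) → M1=0, M2=1213, M3=2149
Σ MᵢCᵢ = 0·1213 + 1213·1239 + 2149·1043 = 0 + 1502907 + 2241407 = 3744314
Σ Rᵢ = 0 + 303 + 454 = 757
N̂ = 3744314 / 757 ≈ 4946.3 → 4946

N ≈ 4946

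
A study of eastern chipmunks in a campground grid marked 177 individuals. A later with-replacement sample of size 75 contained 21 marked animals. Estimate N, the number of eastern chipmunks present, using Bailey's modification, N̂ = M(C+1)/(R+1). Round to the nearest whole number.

N ≈ 611

N̂ = 177·(75+1)/(21+1) = 177·76/22 = 13452/22 ≈ 611.45 → 611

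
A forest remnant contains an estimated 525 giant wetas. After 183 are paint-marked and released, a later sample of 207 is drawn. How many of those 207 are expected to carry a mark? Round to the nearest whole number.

expected recaptures ≈ 72

Expected recaptures E[R] = M·C / N.
E[R] = 183 × 207 / 525 = 37881 / 525 ≈ 72.2 → 72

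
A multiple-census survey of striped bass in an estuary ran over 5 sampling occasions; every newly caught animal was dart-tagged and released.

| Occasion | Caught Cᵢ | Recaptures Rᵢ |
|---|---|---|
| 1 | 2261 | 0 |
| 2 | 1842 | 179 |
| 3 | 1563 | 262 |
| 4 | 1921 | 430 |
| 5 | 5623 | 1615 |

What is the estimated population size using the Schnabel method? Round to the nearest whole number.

N ≈ 23,371

Marked at large before each occasion: Mᵢ = Σⱼ<ᵢ (Cⱼ − Rⱼ) → M1=0, M2=2261, M3=3924, M4=5225, M5=6716
Σ MᵢCᵢ = 0·2261 + 2261·1842 + 3924·1563 + 5225·1921 + 6716·5623 = 0 + 4164762 + 6133212 + 10037225 + 37764068 = 58099267
Σ Rᵢ = 0 + 179 + 262 + 430 + 1615 = 2486
N̂ = 58099267 / 2486 ≈ 23370.6 → 23371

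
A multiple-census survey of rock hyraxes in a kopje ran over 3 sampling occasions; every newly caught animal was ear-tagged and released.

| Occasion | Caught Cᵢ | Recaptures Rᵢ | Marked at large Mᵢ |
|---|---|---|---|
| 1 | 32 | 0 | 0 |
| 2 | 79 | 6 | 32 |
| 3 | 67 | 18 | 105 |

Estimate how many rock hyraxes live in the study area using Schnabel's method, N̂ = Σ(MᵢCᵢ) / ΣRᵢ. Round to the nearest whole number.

N ≈ 398

Σ MᵢCᵢ = 0·32 + 32·79 + 105·67 = 0 + 2528 + 7035 = 9563
Σ Rᵢ = 0 + 6 + 18 = 24
N̂ = 9563 / 24 ≈ 398.46 → 398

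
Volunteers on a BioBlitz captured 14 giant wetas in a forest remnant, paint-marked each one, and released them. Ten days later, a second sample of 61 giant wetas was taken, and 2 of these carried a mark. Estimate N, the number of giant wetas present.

If marked individuals mix randomly, R/C ≈ M/N, giving N ≈ M·C/R.
N = (14 × 61) / 2 = 854 / 2 = 427

N = 427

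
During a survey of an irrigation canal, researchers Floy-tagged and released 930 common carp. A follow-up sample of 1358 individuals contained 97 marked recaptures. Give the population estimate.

N = (930 × 1358) / 97 = 1262940 / 97 = 13020

N = 13,020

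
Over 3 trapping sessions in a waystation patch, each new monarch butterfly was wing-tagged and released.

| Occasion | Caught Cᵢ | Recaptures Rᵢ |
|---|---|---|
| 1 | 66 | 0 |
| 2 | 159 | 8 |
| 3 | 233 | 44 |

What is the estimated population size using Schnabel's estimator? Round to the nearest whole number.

Marked at large before each occasion: Mᵢ = Σⱼ<ᵢ (Cⱼ − Rⱼ) → M1=0, M2=66, M3=217
Σ MᵢCᵢ = 0·66 + 66·159 + 217·233 = 0 + 10494 + 50561 = 61055
Σ Rᵢ = 0 + 8 + 44 = 52
N̂ = 61055 / 52 ≈ 1174.1 → 1174

N ≈ 1174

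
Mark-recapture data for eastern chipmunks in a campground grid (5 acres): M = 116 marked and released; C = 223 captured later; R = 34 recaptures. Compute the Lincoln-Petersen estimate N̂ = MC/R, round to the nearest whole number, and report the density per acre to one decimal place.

density ≈ 152.2 eastern chipmunks per acre

N̂ = 116·223/34 = 25868/34 ≈ 760.8 → 761
Density = N̂ / area = 761 / 5 ≈ 152.20 → 152.2 per acre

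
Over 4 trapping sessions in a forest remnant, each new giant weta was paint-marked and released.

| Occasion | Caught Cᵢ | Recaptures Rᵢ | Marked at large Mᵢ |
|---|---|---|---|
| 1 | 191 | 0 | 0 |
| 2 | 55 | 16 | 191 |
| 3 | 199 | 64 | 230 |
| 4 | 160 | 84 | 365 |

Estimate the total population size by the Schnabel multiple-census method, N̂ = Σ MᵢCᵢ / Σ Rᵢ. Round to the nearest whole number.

N ≈ 699

Σ MᵢCᵢ = 0·191 + 191·55 + 230·199 + 365·160 = 0 + 10505 + 45770 + 58400 = 114675
Σ Rᵢ = 0 + 16 + 64 + 84 = 164
N̂ = 114675 / 164 ≈ 699.2 → 699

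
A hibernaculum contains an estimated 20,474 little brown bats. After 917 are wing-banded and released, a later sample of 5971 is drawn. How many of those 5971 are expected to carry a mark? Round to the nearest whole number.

expected recaptures ≈ 267

Expected recaptures E[R] = M·C / N.
E[R] = 917 × 5971 / 20474 = 5475407 / 20474 ≈ 267.4 → 267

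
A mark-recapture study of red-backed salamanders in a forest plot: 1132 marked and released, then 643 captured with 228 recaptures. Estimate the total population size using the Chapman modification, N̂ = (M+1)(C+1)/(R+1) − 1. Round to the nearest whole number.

N ≈ 3185

N̂ = (1132+1)(643+1)/(228+1) − 1 = 1133·644/229 − 1
= 729652/229 − 1 ≈ 3186.3 − 1 ≈ 3185.3 → 3185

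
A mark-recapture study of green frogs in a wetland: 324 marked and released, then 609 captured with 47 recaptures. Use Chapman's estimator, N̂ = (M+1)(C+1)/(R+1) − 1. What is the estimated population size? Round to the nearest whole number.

N̂ = (324+1)(609+1)/(47+1) − 1 = 325·610/48 − 1
= 198250/48 − 1 ≈ 4130.2 − 1 ≈ 4129.2 → 4129

N ≈ 4129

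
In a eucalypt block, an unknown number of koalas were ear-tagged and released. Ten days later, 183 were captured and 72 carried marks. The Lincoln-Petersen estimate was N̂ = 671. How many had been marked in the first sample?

M = 264

From N = M·C/R: M = N·R / C = 671·72 / 183 = 48312 / 183 = 264.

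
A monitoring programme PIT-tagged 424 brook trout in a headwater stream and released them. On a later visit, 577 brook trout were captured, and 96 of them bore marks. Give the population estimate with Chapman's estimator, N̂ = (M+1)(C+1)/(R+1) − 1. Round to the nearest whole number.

N̂ = (424+1)(577+1)/(96+1) − 1 = 425·578/97 − 1
= 245650/97 − 1 ≈ 2532.47 − 1 ≈ 2531.47 → 2531

N ≈ 2531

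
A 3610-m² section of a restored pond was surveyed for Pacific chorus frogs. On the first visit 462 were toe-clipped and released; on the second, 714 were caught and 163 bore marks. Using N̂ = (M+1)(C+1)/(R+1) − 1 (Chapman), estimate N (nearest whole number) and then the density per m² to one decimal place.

density ≈ 0.6 Pacific chorus frogs per m²

N̂ = 463·715/164 − 1 = 331045/164 − 1 ≈ 2017.6 → 2018
Density = N̂ / area = 2018 / 3610 ≈ 0.56 → 0.6 per m²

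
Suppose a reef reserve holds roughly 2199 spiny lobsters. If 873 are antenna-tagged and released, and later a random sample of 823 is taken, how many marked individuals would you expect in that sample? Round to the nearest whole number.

expected recaptures ≈ 327

Expected recaptures E[R] = M·C / N.
E[R] = 873 × 823 / 2199 = 718479 / 2199 ≈ 326.7 → 327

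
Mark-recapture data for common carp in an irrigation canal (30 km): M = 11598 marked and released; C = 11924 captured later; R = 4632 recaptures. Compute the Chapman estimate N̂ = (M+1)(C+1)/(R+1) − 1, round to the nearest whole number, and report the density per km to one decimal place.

N̂ = 11599·11925/4633 − 1 = 138318075/4633 − 1 ≈ 29854.0 → 29854
Density = N̂ / area = 29854 / 30 ≈ 995.13 → 995.1 per km

density ≈ 995.1 common carp per km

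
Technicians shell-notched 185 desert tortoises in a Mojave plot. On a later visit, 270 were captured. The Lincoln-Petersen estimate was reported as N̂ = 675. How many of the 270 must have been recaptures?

R = 74

From N = M·C/R: R = M·C / N = 185·270 / 675 = 49950 / 675 = 74.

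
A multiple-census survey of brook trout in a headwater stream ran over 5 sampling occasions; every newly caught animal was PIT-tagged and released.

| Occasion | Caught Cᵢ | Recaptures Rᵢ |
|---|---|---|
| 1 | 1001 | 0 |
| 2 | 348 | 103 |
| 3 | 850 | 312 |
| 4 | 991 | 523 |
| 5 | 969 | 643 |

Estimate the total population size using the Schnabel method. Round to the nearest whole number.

Marked at large before each occasion: Mᵢ = Σⱼ<ᵢ (Cⱼ − Rⱼ) → M1=0, M2=1001, M3=1246, M4=1784, M5=2252
Σ MᵢCᵢ = 0·1001 + 1001·348 + 1246·850 + 1784·991 + 2252·969 = 0 + 348348 + 1059100 + 1767944 + 2182188 = 5357580
Σ Rᵢ = 0 + 103 + 312 + 523 + 643 = 1581
N̂ = 5357580 / 1581 ≈ 3388.7 → 3389

N ≈ 3389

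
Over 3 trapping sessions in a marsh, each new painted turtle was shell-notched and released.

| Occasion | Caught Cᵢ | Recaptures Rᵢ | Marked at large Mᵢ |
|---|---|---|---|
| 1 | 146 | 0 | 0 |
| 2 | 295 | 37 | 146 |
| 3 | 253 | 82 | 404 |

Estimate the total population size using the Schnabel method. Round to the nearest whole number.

Σ MᵢCᵢ = 0·146 + 146·295 + 404·253 = 0 + 43070 + 102212 = 145282
Σ Rᵢ = 0 + 37 + 82 = 119
N̂ = 145282 / 119 ≈ 1220.9 → 1221

N ≈ 1221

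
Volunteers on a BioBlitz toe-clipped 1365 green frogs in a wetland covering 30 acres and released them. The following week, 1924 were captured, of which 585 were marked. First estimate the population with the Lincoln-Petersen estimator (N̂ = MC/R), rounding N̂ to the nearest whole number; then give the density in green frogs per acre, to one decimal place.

density ≈ 149.6 green frogs per acre

N̂ = 1365·1924/585 = 2626260/585 ≈ 4489.3 → 4489
Density = N̂ / area = 4489 / 30 ≈ 149.63 → 149.6 per acre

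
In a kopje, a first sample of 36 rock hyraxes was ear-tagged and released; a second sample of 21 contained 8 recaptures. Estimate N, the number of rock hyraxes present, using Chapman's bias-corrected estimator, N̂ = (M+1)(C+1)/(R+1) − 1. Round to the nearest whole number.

N ≈ 89

N̂ = (36+1)(21+1)/(8+1) − 1 = 37·22/9 − 1
= 814/9 − 1 ≈ 90.4 − 1 ≈ 89.4 → 89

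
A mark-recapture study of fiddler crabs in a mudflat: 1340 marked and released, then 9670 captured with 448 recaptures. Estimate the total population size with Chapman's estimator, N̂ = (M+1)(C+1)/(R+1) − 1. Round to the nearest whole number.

N̂ = (1340+1)(9670+1)/(448+1) − 1 = 1341·9671/449 − 1
= 12968811/449 − 1 ≈ 28883.8 − 1 ≈ 28882.8 → 28883

N ≈ 28,883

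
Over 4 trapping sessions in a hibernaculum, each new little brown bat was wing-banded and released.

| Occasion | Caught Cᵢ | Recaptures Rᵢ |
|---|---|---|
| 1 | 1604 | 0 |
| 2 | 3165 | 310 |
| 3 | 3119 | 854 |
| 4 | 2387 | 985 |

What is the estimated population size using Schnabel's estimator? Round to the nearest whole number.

Marked at large before each occasion: Mᵢ = Σⱼ<ᵢ (Cⱼ − Rⱼ) → M1=0, M2=1604, M3=4459, M4=6724
Σ MᵢCᵢ = 0·1604 + 1604·3165 + 4459·3119 + 6724·2387 = 0 + 5076660 + 13907621 + 16050188 = 35034469
Σ Rᵢ = 0 + 310 + 854 + 985 = 2149
N̂ = 35034469 / 2149 ≈ 16302.7 → 16303

N ≈ 16,303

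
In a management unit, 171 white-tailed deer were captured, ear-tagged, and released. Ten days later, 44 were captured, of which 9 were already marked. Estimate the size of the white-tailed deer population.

N = 836

N = (171 × 44) / 9 = 7524 / 9 = 836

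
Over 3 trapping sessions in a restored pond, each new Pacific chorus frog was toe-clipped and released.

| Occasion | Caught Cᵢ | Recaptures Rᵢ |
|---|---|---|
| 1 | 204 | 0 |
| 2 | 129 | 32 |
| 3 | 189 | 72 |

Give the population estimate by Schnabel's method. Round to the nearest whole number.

Marked at large before each occasion: Mᵢ = Σⱼ<ᵢ (Cⱼ − Rⱼ) → M1=0, M2=204, M3=301
Σ MᵢCᵢ = 0·204 + 204·129 + 301·189 = 0 + 26316 + 56889 = 83205
Σ Rᵢ = 0 + 32 + 72 = 104
N̂ = 83205 / 104 ≈ 800.0 → 800

N ≈ 800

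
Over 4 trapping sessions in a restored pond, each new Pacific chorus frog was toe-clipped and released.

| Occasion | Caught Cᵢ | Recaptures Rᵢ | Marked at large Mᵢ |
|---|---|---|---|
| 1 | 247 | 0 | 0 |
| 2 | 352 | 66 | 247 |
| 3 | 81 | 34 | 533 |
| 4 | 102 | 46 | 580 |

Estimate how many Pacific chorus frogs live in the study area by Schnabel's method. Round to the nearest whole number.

Σ MᵢCᵢ = 0·247 + 247·352 + 533·81 + 580·102 = 0 + 86944 + 43173 + 59160 = 189277
Σ Rᵢ = 0 + 66 + 34 + 46 = 146
N̂ = 189277 / 146 ≈ 1296.4 → 1296

N ≈ 1296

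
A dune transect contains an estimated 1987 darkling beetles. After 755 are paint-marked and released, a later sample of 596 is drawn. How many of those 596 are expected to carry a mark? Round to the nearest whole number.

Expected recaptures E[R] = M·C / N.
E[R] = 755 × 596 / 1987 = 449980 / 1987 ≈ 226.46 → 226

expected recaptures ≈ 226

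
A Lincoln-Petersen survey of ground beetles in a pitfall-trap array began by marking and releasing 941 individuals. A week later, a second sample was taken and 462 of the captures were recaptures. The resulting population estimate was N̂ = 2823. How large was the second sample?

From N = M·C/R: C = N·R / M = 2823·462 / 941 = 1304226 / 941 = 1386.

C = 1386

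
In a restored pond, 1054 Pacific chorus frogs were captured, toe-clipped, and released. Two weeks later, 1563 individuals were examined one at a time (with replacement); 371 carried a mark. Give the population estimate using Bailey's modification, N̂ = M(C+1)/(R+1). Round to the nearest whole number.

N ≈ 4431

N̂ = 1054·(1563+1)/(371+1) = 1054·1564/372 = 1648456/372 ≈ 4431.3 → 4431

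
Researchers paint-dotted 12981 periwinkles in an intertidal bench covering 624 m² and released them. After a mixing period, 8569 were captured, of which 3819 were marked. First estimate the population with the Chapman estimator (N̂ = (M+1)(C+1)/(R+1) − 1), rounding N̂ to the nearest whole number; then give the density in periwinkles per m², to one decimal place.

N̂ = 12982·8570/3820 − 1 = 111255740/3820 − 1 ≈ 29123.5 → 29124
Density = N̂ / area = 29124 / 624 ≈ 46.67 → 46.7 per m²

density ≈ 46.7 periwinkles per m²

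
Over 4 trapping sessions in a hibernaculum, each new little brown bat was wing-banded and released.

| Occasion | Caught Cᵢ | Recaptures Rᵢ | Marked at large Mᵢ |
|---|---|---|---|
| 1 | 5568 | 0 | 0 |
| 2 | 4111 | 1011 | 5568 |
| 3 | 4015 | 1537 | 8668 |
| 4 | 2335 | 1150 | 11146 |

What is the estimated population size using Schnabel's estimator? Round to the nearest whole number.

N ≈ 22,639

Σ MᵢCᵢ = 0·5568 + 5568·4111 + 8668·4015 + 11146·2335 = 0 + 22890048 + 34802020 + 26025910 = 83717978
Σ Rᵢ = 0 + 1011 + 1537 + 1150 = 3698
N̂ = 83717978 / 3698 ≈ 22638.7 → 22639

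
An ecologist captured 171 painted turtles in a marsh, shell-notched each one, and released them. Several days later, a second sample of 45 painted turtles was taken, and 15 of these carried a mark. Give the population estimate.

N = (171 × 45) / 15 = 7695 / 15 = 513

N = 513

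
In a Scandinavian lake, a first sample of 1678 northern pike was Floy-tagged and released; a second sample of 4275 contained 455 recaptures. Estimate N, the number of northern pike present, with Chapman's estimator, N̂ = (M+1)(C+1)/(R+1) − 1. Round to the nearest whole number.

N ≈ 15,743

N̂ = (1678+1)(4275+1)/(455+1) − 1 = 1679·4276/456 − 1
= 7179404/456 − 1 ≈ 15744.3 − 1 ≈ 15743.3 → 15743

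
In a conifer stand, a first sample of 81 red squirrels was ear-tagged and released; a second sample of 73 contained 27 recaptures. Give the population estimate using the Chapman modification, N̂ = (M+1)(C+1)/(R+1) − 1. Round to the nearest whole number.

N ≈ 216

N̂ = (81+1)(73+1)/(27+1) − 1 = 82·74/28 − 1
= 6068/28 − 1 ≈ 216.7 − 1 ≈ 215.7 → 216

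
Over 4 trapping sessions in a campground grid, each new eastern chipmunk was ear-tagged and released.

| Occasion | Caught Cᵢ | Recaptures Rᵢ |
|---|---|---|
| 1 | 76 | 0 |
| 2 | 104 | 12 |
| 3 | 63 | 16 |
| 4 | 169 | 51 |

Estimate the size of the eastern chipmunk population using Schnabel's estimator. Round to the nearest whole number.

N ≈ 694

Marked at large before each occasion: Mᵢ = Σⱼ<ᵢ (Cⱼ − Rⱼ) → M1=0, M2=76, M3=168, M4=215
Σ MᵢCᵢ = 0·76 + 76·104 + 168·63 + 215·169 = 0 + 7904 + 10584 + 36335 = 54823
Σ Rᵢ = 0 + 12 + 16 + 51 = 79
N̂ = 54823 / 79 ≈ 694.0 → 694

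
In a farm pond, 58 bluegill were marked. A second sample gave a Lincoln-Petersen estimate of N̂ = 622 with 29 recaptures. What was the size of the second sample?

C = 311

From N = M·C/R: C = N·R / M = 622·29 / 58 = 18038 / 58 = 311.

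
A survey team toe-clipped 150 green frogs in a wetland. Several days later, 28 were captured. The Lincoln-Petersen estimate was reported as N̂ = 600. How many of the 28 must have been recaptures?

From N = M·C/R: R = M·C / N = 150·28 / 600 = 4200 / 600 = 7.

R = 7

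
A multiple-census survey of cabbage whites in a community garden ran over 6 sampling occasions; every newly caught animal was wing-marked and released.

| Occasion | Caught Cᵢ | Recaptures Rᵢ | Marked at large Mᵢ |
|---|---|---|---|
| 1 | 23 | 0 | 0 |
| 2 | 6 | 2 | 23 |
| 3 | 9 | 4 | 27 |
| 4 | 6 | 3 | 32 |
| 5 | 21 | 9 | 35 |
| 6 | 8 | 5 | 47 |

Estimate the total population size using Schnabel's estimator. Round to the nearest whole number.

Σ MᵢCᵢ = 0·23 + 23·6 + 27·9 + 32·6 + 35·21 + 47·8 = 0 + 138 + 243 + 192 + 735 + 376 = 1684
Σ Rᵢ = 0 + 2 + 4 + 3 + 9 + 5 = 23
N̂ = 1684 / 23 ≈ 73.2 → 73

N ≈ 73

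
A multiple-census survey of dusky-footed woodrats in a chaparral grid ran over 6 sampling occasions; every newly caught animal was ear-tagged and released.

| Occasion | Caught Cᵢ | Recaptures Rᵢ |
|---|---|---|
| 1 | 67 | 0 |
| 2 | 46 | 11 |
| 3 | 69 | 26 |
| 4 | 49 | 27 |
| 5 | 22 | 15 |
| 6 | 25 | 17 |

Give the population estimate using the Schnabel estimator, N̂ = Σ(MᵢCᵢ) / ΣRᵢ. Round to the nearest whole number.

Marked at large before each occasion: Mᵢ = Σⱼ<ᵢ (Cⱼ − Rⱼ) → M1=0, M2=67, M3=102, M4=145, M5=167, M6=174
Σ MᵢCᵢ = 0·67 + 67·46 + 102·69 + 145·49 + 167·22 + 174·25 = 0 + 3082 + 7038 + 7105 + 3674 + 4350 = 25249
Σ Rᵢ = 0 + 11 + 26 + 27 + 15 + 17 = 96
N̂ = 25249 / 96 ≈ 263.0 → 263

N ≈ 263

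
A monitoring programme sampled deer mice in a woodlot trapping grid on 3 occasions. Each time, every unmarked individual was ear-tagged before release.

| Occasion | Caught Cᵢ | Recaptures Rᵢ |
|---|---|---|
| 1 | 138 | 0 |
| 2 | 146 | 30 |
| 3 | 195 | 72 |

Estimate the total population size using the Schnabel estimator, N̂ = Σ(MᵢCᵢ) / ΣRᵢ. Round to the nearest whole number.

N ≈ 683

Marked at large before each occasion: Mᵢ = Σⱼ<ᵢ (Cⱼ − Rⱼ) → M1=0, M2=138, M3=254
Σ MᵢCᵢ = 0·138 + 138·146 + 254·195 = 0 + 20148 + 49530 = 69678
Σ Rᵢ = 0 + 30 + 72 = 102
N̂ = 69678 / 102 ≈ 683.1 → 683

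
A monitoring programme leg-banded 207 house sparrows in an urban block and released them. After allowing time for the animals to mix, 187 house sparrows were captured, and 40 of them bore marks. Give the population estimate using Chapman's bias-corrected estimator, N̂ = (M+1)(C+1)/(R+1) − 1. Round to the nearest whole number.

N̂ = (207+1)(187+1)/(40+1) − 1 = 208·188/41 − 1
= 39104/41 − 1 ≈ 953.8 − 1 ≈ 952.8 → 953

N ≈ 953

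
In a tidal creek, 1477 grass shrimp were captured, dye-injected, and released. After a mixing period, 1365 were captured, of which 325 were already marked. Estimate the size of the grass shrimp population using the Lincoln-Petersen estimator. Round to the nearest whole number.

Lincoln-Petersen assumes M/N = R/C, so N = M·C / R.
N = (1477 × 1365) / 325 = 2016105 / 325 ≈ 6203.4 → 6203

N ≈ 6203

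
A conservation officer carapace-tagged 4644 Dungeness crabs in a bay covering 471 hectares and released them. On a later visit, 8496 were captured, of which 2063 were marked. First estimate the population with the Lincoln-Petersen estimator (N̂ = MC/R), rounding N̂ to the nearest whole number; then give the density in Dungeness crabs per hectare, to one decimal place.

N̂ = 4644·8496/2063 = 39455424/2063 ≈ 19125.3 → 19125
Density = N̂ / area = 19125 / 471 ≈ 40.61 → 40.6 per hectare

density ≈ 40.6 Dungeness crabs per hectare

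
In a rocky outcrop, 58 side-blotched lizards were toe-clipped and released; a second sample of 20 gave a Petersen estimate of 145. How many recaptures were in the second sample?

From N = M·C/R: R = M·C / N = 58·20 / 145 = 1160 / 145 = 8.

R = 8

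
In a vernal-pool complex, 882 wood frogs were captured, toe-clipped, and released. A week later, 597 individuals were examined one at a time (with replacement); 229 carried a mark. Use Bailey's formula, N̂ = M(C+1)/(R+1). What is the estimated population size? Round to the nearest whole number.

N̂ = 882·(597+1)/(229+1) = 882·598/230 = 527436/230 ≈ 2293.2 → 2293

N ≈ 2293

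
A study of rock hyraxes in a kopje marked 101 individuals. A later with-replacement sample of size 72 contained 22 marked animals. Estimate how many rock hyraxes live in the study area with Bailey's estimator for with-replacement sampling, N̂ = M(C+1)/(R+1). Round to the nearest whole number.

N ≈ 321

N̂ = 101·(72+1)/(22+1) = 101·73/23 = 7373/23 ≈ 320.6 → 321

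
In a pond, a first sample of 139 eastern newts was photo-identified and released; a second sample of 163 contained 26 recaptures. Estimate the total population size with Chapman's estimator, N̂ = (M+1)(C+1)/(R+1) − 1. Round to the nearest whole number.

N ≈ 849

N̂ = (139+1)(163+1)/(26+1) − 1 = 140·164/27 − 1
= 22960/27 − 1 ≈ 850.4 − 1 ≈ 849.4 → 849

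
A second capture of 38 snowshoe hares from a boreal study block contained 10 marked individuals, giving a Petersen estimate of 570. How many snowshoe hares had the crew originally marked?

M = 150

From N = M·C/R: M = N·R / C = 570·10 / 38 = 5700 / 38 = 150.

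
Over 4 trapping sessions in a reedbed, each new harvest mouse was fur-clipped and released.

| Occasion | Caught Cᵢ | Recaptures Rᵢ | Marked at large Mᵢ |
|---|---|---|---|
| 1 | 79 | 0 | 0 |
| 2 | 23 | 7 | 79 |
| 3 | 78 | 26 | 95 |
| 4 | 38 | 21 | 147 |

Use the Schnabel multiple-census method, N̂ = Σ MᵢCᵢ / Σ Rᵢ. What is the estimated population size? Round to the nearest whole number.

N ≈ 274

Σ MᵢCᵢ = 0·79 + 79·23 + 95·78 + 147·38 = 0 + 1817 + 7410 + 5586 = 14813
Σ Rᵢ = 0 + 7 + 26 + 21 = 54
N̂ = 14813 / 54 ≈ 274.3 → 274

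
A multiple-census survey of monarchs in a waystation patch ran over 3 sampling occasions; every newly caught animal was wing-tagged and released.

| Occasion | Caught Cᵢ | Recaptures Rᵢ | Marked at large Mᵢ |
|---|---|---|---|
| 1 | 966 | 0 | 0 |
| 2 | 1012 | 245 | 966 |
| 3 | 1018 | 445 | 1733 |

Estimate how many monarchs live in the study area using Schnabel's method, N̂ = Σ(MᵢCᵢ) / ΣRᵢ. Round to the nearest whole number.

N ≈ 3974

Σ MᵢCᵢ = 0·966 + 966·1012 + 1733·1018 = 0 + 977592 + 1764194 = 2741786
Σ Rᵢ = 0 + 245 + 445 = 690
N̂ = 2741786 / 690 ≈ 3973.6 → 3974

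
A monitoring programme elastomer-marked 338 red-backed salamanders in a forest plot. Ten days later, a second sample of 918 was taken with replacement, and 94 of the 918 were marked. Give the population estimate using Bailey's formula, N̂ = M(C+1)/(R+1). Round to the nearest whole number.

N ≈ 3270

N̂ = 338·(918+1)/(94+1) = 338·919/95 = 310622/95 ≈ 3269.7 → 3270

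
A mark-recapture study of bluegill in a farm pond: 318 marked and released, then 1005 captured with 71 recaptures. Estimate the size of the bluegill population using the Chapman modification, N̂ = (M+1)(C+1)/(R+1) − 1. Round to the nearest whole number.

N ≈ 4456

N̂ = (318+1)(1005+1)/(71+1) − 1 = 319·1006/72 − 1
= 320914/72 − 1 ≈ 4457.1 − 1 ≈ 4456.1 → 4456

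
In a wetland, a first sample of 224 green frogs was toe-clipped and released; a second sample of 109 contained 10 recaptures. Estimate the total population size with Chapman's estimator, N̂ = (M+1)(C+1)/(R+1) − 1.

N̂ = (224+1)(109+1)/(10+1) − 1 = 225·110/11 − 1
= 24750/11 − 1 = 2250 − 1 = 2249

N = 2249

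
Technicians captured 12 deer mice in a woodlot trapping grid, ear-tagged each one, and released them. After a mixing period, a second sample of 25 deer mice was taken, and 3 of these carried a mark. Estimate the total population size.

N = 100

N = (12 × 25) / 3 = 300 / 3 = 100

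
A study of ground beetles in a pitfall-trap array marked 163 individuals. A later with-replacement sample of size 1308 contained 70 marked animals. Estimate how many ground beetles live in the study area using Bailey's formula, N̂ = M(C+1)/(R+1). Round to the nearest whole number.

N̂ = 163·(1308+1)/(70+1) = 163·1309/71 = 213367/71 ≈ 3005.2 → 3005

N ≈ 3005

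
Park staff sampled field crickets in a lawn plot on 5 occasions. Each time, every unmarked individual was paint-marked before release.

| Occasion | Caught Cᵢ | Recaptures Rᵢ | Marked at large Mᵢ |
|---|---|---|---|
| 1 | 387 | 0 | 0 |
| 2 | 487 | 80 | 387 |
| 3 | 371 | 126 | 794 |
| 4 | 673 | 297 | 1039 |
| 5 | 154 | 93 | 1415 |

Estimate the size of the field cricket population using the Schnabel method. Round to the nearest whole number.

Σ MᵢCᵢ = 0·387 + 387·487 + 794·371 + 1039·673 + 1415·154 = 0 + 188469 + 294574 + 699247 + 217910 = 1400200
Σ Rᵢ = 0 + 80 + 126 + 297 + 93 = 596
N̂ = 1400200 / 596 ≈ 2349.3 → 2349

N ≈ 2349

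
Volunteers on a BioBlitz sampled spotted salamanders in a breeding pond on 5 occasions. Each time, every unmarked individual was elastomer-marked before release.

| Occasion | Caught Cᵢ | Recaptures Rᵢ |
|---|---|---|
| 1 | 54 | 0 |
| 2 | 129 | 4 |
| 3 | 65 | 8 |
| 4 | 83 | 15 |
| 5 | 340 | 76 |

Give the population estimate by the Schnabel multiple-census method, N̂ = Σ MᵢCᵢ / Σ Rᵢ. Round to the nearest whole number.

N ≈ 1374

Marked at large before each occasion: Mᵢ = Σⱼ<ᵢ (Cⱼ − Rⱼ) → M1=0, M2=54, M3=179, M4=236, M5=304
Σ MᵢCᵢ = 0·54 + 54·129 + 179·65 + 236·83 + 304·340 = 0 + 6966 + 11635 + 19588 + 103360 = 141549
Σ Rᵢ = 0 + 4 + 8 + 15 + 76 = 103
N̂ = 141549 / 103 ≈ 1374.3 → 1374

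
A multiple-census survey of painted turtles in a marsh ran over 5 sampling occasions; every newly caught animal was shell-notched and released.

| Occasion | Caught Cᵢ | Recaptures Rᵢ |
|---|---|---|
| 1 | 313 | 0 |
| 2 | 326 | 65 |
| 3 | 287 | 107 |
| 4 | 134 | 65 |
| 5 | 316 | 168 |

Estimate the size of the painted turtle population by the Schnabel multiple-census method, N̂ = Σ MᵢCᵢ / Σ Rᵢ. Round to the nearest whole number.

Marked at large before each occasion: Mᵢ = Σⱼ<ᵢ (Cⱼ − Rⱼ) → M1=0, M2=313, M3=574, M4=754, M5=823
Σ MᵢCᵢ = 0·313 + 313·326 + 574·287 + 754·134 + 823·316 = 0 + 102038 + 164738 + 101036 + 260068 = 627880
Σ Rᵢ = 0 + 65 + 107 + 65 + 168 = 405
N̂ = 627880 / 405 ≈ 1550.3 → 1550

N ≈ 1550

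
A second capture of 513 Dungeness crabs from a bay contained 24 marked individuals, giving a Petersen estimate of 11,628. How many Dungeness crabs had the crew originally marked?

M = 544

From N = M·C/R: M = N·R / C = 11628·24 / 513 = 279072 / 513 = 544.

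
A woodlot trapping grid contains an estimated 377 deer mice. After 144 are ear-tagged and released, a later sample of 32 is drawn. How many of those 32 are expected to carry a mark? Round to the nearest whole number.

Expected recaptures E[R] = M·C / N.
E[R] = 144 × 32 / 377 = 4608 / 377 ≈ 12.2 → 12

expected recaptures ≈ 12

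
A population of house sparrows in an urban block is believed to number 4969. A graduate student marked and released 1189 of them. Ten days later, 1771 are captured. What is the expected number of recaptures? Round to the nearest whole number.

expected recaptures ≈ 424

Expected recaptures E[R] = M·C / N.
E[R] = 1189 × 1771 / 4969 = 2105719 / 4969 ≈ 423.8 → 424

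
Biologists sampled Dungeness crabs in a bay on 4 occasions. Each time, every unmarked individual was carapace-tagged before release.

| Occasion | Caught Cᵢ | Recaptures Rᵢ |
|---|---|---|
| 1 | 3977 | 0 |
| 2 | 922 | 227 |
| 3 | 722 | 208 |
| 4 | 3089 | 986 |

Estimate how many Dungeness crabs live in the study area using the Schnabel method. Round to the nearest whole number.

N ≈ 16,228

Marked at large before each occasion: Mᵢ = Σⱼ<ᵢ (Cⱼ − Rⱼ) → M1=0, M2=3977, M3=4672, M4=5186
Σ MᵢCᵢ = 0·3977 + 3977·922 + 4672·722 + 5186·3089 = 0 + 3666794 + 3373184 + 16019554 = 23059532
Σ Rᵢ = 0 + 227 + 208 + 986 = 1421
N̂ = 23059532 / 1421 ≈ 16227.7 → 16228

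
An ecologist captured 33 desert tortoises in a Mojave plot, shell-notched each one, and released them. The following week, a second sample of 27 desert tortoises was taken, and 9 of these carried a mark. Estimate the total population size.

N = 99

N = (33 × 27) / 9 = 891 / 9 = 99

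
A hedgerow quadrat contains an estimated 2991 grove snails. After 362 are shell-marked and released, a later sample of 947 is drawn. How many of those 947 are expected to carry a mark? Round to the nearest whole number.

The marked fraction of the population is 362/2991, so in a sample of 947 expect C·(M/N) marked.
E[R] = 362 × 947 / 2991 = 342814 / 2991 ≈ 114.6 → 115

expected recaptures ≈ 115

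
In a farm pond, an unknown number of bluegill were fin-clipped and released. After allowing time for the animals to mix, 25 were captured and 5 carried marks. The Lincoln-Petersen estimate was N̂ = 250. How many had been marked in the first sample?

M = 50

From N = M·C/R: M = N·R / C = 250·5 / 25 = 1250 / 25 = 50.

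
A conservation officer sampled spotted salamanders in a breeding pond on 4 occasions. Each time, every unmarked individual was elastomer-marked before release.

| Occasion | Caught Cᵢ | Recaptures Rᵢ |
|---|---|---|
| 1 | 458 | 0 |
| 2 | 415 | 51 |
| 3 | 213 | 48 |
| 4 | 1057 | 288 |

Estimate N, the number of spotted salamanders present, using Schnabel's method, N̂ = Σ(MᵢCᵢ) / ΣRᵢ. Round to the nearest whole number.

Marked at large before each occasion: Mᵢ = Σⱼ<ᵢ (Cⱼ − Rⱼ) → M1=0, M2=458, M3=822, M4=987
Σ MᵢCᵢ = 0·458 + 458·415 + 822·213 + 987·1057 = 0 + 190070 + 175086 + 1043259 = 1408415
Σ Rᵢ = 0 + 51 + 48 + 288 = 387
N̂ = 1408415 / 387 ≈ 3639.3 → 3639

N ≈ 3639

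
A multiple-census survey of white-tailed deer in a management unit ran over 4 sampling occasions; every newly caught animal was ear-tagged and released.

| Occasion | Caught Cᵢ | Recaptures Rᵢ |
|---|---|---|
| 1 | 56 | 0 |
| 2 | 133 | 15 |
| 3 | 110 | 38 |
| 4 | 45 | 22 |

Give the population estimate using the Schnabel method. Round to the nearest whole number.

N ≈ 502

Marked at large before each occasion: Mᵢ = Σⱼ<ᵢ (Cⱼ − Rⱼ) → M1=0, M2=56, M3=174, M4=246
Σ MᵢCᵢ = 0·56 + 56·133 + 174·110 + 246·45 = 0 + 7448 + 19140 + 11070 = 37658
Σ Rᵢ = 0 + 15 + 38 + 22 = 75
N̂ = 37658 / 75 ≈ 502.1 → 502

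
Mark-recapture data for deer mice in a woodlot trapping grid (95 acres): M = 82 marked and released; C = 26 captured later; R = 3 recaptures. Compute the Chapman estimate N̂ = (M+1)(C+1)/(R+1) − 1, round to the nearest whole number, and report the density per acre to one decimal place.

N̂ = 83·27/4 − 1 = 2241/4 − 1 ≈ 559.2 → 559
Density = N̂ / area = 559 / 95 ≈ 5.88 → 5.9 per acre

density ≈ 5.9 deer mice per acre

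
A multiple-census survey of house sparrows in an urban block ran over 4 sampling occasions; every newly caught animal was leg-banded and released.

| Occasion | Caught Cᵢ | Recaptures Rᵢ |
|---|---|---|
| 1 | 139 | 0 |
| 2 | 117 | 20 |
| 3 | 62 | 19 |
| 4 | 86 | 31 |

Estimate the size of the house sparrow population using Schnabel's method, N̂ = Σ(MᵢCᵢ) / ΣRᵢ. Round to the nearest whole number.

N ≈ 784

Marked at large before each occasion: Mᵢ = Σⱼ<ᵢ (Cⱼ − Rⱼ) → M1=0, M2=139, M3=236, M4=279
Σ MᵢCᵢ = 0·139 + 139·117 + 236·62 + 279·86 = 0 + 16263 + 14632 + 23994 = 54889
Σ Rᵢ = 0 + 20 + 19 + 31 = 70
N̂ = 54889 / 70 ≈ 784.1 → 784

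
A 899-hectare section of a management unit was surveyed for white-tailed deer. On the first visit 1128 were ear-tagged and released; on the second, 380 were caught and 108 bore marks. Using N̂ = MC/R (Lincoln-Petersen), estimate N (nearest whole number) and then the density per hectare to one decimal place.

density ≈ 4.4 white-tailed deer per hectare

N̂ = 1128·380/108 = 428640/108 ≈ 3968.9 → 3969
Density = N̂ / area = 3969 / 899 ≈ 4.41 → 4.4 per hectare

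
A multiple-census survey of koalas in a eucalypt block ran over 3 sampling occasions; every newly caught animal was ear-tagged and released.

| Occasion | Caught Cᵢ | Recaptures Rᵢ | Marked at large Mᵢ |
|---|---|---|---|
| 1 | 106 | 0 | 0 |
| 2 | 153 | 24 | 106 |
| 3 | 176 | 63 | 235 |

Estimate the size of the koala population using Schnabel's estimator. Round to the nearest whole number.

N ≈ 662

Σ MᵢCᵢ = 0·106 + 106·153 + 235·176 = 0 + 16218 + 41360 = 57578
Σ Rᵢ = 0 + 24 + 63 = 87
N̂ = 57578 / 87 ≈ 661.8 → 662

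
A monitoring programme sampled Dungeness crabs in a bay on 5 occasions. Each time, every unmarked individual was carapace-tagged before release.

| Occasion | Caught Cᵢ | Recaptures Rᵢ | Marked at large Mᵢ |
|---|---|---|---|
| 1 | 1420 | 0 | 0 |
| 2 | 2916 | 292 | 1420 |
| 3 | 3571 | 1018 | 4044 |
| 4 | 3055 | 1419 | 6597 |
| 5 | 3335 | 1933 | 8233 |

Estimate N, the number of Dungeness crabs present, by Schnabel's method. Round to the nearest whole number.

Σ MᵢCᵢ = 0·1420 + 1420·2916 + 4044·3571 + 6597·3055 + 8233·3335 = 0 + 4140720 + 14441124 + 20153835 + 27457055 = 66192734
Σ Rᵢ = 0 + 292 + 1018 + 1419 + 1933 = 4662
N̂ = 66192734 / 4662 ≈ 14198.4 → 14198

N ≈ 14,198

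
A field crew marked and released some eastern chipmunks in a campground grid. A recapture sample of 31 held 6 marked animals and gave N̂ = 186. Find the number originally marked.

From N = M·C/R: M = N·R / C = 186·6 / 31 = 1116 / 31 = 36.

M = 36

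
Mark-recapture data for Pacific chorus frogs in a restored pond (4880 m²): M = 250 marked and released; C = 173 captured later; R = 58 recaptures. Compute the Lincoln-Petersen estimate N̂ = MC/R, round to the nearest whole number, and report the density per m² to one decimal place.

density ≈ 0.2 Pacific chorus frogs per m²

N̂ = 250·173/58 = 43250/58 ≈ 745.7 → 746
Density = N̂ / area = 746 / 4880 ≈ 0.15 → 0.2 per m²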